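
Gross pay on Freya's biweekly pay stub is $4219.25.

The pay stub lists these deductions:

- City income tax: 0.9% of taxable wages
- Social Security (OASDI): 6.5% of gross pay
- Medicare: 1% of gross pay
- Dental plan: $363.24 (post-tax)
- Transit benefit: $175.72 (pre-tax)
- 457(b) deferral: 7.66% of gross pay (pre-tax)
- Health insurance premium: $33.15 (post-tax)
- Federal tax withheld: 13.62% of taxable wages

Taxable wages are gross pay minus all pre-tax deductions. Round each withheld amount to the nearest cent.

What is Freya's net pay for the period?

$2467.32

457(b) deferral: $4219.25 × 0.0766 = $323.19
Transit benefit: $175.72
Pre-tax total = $323.19 + $175.72 = $498.91
Taxable wages = $4219.25 − $498.91 = $3720.34
Federal tax withheld: $3720.34 × 0.1362 = $506.71
City income tax: $3720.34 × 0.009 = $33.48
Social Security (OASDI): $4219.25 × 0.065 = $274.25
Medicare: $4219.25 × 0.01 = $42.19
Dental plan: $363.24
Health insurance premium: $33.15
Total deductions = $323.19 + $175.72 + $506.71 + $33.48 + $274.25 + $42.19 + $363.24 + $33.15 = $1751.93
Net pay = $4219.25 − $1751.93 = $2467.32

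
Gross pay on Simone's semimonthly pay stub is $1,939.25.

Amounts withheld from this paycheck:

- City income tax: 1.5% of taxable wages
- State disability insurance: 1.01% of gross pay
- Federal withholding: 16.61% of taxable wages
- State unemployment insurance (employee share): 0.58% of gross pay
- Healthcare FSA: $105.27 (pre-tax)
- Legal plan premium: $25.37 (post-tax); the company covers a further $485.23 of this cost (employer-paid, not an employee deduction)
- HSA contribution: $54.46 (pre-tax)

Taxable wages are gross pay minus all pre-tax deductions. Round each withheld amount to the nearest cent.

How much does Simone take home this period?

$1,401.04

Healthcare FSA: $105.27
HSA contribution: $54.46
Pre-tax total = $105.27 + $54.46 = $159.73
Taxable wages = $1,939.25 − $159.73 = $1,779.52
Federal withholding: $1,779.52 × 0.1661 = $295.58
City income tax: $1,779.52 × 0.015 = $26.69
State disability insurance: $1,939.25 × 0.0101 = $19.59
State unemployment insurance (employee share): $1,939.25 × 0.0058 = $11.25
Legal plan premium: $25.37
(Employer's $485.23 toward legal plan premium is not withheld from the employee.)
Total deductions = $105.27 + $54.46 + $295.58 + $26.69 + $19.59 + $11.25 + $25.37 = $538.21
Net pay = $1,939.25 − $538.21 = $1,401.04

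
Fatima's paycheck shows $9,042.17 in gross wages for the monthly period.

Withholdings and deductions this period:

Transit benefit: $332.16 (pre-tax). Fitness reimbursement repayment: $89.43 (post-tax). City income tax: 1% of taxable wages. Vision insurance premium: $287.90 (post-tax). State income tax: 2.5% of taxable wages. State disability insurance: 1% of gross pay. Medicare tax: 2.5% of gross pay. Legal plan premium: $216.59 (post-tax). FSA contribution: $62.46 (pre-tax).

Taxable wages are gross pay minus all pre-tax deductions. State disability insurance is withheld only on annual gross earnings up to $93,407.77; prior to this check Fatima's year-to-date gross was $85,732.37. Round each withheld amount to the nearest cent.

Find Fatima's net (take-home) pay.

Transit benefit: $332.16
FSA contribution: $62.46
Pre-tax total = $332.16 + $62.46 = $394.62
Taxable wages = $9,042.17 − $394.62 = $8,647.55
City income tax: $8,647.55 × 0.01 = $86.48
State income tax: $8,647.55 × 0.025 = $216.19
State disability insurance: only $93,407.77 − $85,732.37 = $7,675.40 of this check is subject → $7,675.40 × 0.01 = $76.75
Medicare tax: $9,042.17 × 0.025 = $226.05
Vision insurance premium: $287.90
Fitness reimbursement repayment: $89.43
Legal plan premium: $216.59
Total deductions = $332.16 + $62.46 + $86.48 + $216.19 + $76.75 + $226.05 + $287.90 + $89.43 + $216.59 = $1,594.01
Net pay = $9,042.17 − $1,594.01 = $7,448.16

$7,448.16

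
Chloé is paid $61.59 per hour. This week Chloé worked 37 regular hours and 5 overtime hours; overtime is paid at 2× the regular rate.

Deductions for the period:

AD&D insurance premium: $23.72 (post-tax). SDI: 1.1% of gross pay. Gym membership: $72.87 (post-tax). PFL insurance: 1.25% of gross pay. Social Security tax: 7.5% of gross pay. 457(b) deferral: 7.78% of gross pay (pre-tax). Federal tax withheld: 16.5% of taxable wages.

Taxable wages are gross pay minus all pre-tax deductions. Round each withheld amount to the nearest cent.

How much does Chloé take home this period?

$1,847.34

Regular pay: 37 × $61.59 = $2,278.83
Overtime pay: 5 × $61.59 × 2 = $615.90
Gross pay = $2,278.83 + $615.90 = $2,894.73
457(b) deferral: $2,894.73 × 0.0778 = $225.21
Taxable wages = $2,894.73 − $225.21 = $2,669.52
Federal tax withheld: $2,669.52 × 0.165 = $440.47
PFL insurance: $2,894.73 × 0.0125 = $36.18
Social Security tax: $2,894.73 × 0.075 = $217.10
SDI: $2,894.73 × 0.011 = $31.84
AD&D insurance premium: $23.72
Gym membership: $72.87
Total deductions = $225.21 + $440.47 + $36.18 + $217.10 + $31.84 + $23.72 + $72.87 = $1,047.39
Net pay = $2,894.73 − $1,047.39 = $1,847.34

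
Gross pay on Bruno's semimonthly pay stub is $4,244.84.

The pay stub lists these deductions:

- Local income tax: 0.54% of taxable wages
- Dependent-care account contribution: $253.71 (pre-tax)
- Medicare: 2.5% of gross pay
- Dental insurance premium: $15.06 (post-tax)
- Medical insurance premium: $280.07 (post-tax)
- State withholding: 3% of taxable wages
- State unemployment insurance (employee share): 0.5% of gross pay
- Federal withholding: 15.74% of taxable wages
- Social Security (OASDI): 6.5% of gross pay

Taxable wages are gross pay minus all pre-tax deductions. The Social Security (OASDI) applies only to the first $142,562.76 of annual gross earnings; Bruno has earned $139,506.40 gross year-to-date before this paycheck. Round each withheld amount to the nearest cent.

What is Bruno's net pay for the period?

$2,600.52

Dependent-care account contribution: $253.71
Taxable wages = $4,244.84 − $253.71 = $3,991.13
Local income tax: $3,991.13 × 0.0054 = $21.55
Federal withholding: $3,991.13 × 0.1574 = $628.20
State withholding: $3,991.13 × 0.03 = $119.73
Medicare: $4,244.84 × 0.025 = $106.12
State unemployment insurance (employee share): $4,244.84 × 0.005 = $21.22
Social Security (OASDI): only $142,562.76 − $139,506.40 = $3,056.36 of this check is subject → $3,056.36 × 0.065 = $198.66
Medical insurance premium: $280.07
Dental insurance premium: $15.06
Total deductions = $253.71 + $21.55 + $628.20 + $119.73 + $106.12 + $21.22 + $198.66 + $280.07 + $15.06 = $1,644.32
Net pay = $4,244.84 − $1,644.32 = $2,600.52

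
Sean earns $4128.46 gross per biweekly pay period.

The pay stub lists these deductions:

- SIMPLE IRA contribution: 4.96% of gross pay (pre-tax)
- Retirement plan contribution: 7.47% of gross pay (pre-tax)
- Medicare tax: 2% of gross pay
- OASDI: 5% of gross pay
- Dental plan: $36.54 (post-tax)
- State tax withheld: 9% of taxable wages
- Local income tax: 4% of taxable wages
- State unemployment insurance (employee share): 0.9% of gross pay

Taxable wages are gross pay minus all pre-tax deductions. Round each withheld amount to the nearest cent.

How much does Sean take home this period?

$2782.61

SIMPLE IRA contribution: $4128.46 × 0.0496 = $204.77
Retirement plan contribution: $4128.46 × 0.0747 = $308.40
Pre-tax total = $204.77 + $308.40 = $513.17
Taxable wages = $4128.46 − $513.17 = $3615.29
State tax withheld: $3615.29 × 0.09 = $325.38
Local income tax: $3615.29 × 0.04 = $144.61
OASDI: $4128.46 × 0.05 = $206.42
Medicare tax: $4128.46 × 0.02 = $82.57
State unemployment insurance (employee share): $4128.46 × 0.009 = $37.16
Dental plan: $36.54
Total deductions = $204.77 + $308.40 + $325.38 + $144.61 + $206.42 + $82.57 + $37.16 + $36.54 = $1345.85
Net pay = $4128.46 − $1345.85 = $2782.61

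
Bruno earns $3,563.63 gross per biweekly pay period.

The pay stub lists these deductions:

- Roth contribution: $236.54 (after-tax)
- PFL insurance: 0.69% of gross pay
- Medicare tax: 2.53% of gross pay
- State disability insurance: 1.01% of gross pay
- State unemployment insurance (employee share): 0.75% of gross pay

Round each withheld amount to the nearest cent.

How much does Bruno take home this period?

$3,149.62

Medicare tax: $3,563.63 × 0.0253 = $90.16
PFL insurance: $3,563.63 × 0.0069 = $24.59
State disability insurance: $3,563.63 × 0.0101 = $35.99
State unemployment insurance (employee share): $3,563.63 × 0.0075 = $26.73
Roth contribution: $236.54
Total deductions = $90.16 + $24.59 + $35.99 + $26.73 + $236.54 = $414.01
Net pay = $3,563.63 − $414.01 = $3,149.62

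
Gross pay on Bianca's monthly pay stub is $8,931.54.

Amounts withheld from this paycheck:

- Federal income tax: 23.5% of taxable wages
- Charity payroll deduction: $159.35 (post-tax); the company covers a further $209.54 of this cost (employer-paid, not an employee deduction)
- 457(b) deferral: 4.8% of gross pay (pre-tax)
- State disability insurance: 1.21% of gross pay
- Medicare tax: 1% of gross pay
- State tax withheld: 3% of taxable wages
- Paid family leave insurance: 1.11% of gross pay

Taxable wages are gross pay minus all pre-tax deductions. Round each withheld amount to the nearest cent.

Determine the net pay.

457(b) deferral: $8,931.54 × 0.048 = $428.71
Taxable wages = $8,931.54 − $428.71 = $8,502.83
Federal income tax: $8,502.83 × 0.235 = $1,998.17
State tax withheld: $8,502.83 × 0.03 = $255.08
Paid family leave insurance: $8,931.54 × 0.0111 = $99.14
State disability insurance: $8,931.54 × 0.0121 = $108.07
Medicare tax: $8,931.54 × 0.01 = $89.32
Charity payroll deduction: $159.35
(Employer's $209.54 toward charity payroll deduction is not withheld from the employee.)
Total deductions = $428.71 + $1,998.17 + $255.08 + $99.14 + $108.07 + $89.32 + $159.35 = $3,137.84
Net pay = $8,931.54 − $3,137.84 = $5,793.70

$5,793.70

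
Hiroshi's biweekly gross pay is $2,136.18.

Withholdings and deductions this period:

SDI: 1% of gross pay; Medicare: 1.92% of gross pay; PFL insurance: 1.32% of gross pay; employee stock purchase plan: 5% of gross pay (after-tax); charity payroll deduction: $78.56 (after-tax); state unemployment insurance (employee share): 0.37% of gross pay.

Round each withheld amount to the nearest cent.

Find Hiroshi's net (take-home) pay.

$1,852.34

Medicare: $2,136.18 × 0.0192 = $41.01
State unemployment insurance (employee share): $2,136.18 × 0.0037 = $7.90
SDI: $2,136.18 × 0.01 = $21.36
PFL insurance: $2,136.18 × 0.0132 = $28.20
Employee stock purchase plan: $2,136.18 × 0.05 = $106.81
Charity payroll deduction: $78.56
Total deductions = $41.01 + $7.90 + $21.36 + $28.20 + $106.81 + $78.56 = $283.84
Net pay = $2,136.18 − $283.84 = $1,852.34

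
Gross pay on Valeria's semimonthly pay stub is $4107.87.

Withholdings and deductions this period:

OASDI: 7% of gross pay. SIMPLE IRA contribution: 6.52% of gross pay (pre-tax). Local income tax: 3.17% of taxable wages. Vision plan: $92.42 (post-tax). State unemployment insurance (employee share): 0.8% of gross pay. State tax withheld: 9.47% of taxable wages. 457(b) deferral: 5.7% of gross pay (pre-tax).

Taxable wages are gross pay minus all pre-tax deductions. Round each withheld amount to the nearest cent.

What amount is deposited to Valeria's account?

$2737.27

457(b) deferral: $4107.87 × 0.057 = $234.15
SIMPLE IRA contribution: $4107.87 × 0.0652 = $267.83
Pre-tax total = $234.15 + $267.83 = $501.98
Taxable wages = $4107.87 − $501.98 = $3605.89
State tax withheld: $3605.89 × 0.0947 = $341.48
Local income tax: $3605.89 × 0.0317 = $114.31
State unemployment insurance (employee share): $4107.87 × 0.008 = $32.86
OASDI: $4107.87 × 0.07 = $287.55
Vision plan: $92.42
Total deductions = $234.15 + $267.83 + $341.48 + $114.31 + $32.86 + $287.55 + $92.42 = $1370.60
Net pay = $4107.87 − $1370.60 = $2737.27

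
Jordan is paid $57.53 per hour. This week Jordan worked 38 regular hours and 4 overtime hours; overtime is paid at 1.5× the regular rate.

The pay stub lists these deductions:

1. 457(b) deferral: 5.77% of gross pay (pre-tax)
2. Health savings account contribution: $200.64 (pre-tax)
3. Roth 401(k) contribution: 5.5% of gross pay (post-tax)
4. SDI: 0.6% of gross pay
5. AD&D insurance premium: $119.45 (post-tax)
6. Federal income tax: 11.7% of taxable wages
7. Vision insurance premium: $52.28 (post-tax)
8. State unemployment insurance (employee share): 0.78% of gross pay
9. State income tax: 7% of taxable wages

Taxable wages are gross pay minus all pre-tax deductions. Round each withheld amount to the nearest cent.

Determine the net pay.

$1,430.22

Regular pay: 38 × $57.53 = $2,186.14
Overtime pay: 4 × $57.53 × 1.5 = $345.18
Gross pay = $2,186.14 + $345.18 = $2,531.32
457(b) deferral: $2,531.32 × 0.0577 = $146.06
Health savings account contribution: $200.64
Pre-tax total = $146.06 + $200.64 = $346.70
Taxable wages = $2,531.32 − $346.70 = $2,184.62
Federal income tax: $2,184.62 × 0.117 = $255.60
State income tax: $2,184.62 × 0.07 = $152.92
State unemployment insurance (employee share): $2,531.32 × 0.0078 = $19.74
SDI: $2,531.32 × 0.006 = $15.19
AD&D insurance premium: $119.45
Vision insurance premium: $52.28
Roth 401(k) contribution: $2,531.32 × 0.055 = $139.22
Total deductions = $146.06 + $200.64 + $255.60 + $152.92 + $19.74 + $15.19 + $119.45 + $52.28 + $139.22 = $1,101.10
Net pay = $2,531.32 − $1,101.10 = $1,430.22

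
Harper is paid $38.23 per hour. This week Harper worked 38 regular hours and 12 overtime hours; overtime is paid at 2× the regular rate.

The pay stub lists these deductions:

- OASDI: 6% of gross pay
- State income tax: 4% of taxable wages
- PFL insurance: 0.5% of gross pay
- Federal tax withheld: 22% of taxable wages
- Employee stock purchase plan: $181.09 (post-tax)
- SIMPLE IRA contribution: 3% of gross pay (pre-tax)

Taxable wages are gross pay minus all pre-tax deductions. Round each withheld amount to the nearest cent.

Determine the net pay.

Regular pay: 38 × $38.23 = $1,452.74
Overtime pay: 12 × $38.23 × 2 = $917.52
Gross pay = $1,452.74 + $917.52 = $2,370.26
SIMPLE IRA contribution: $2,370.26 × 0.03 = $71.11
Taxable wages = $2,370.26 − $71.11 = $2,299.15
State income tax: $2,299.15 × 0.04 = $91.97
Federal tax withheld: $2,299.15 × 0.22 = $505.81
OASDI: $2,370.26 × 0.06 = $142.22
PFL insurance: $2,370.26 × 0.005 = $11.85
Employee stock purchase plan: $181.09
Total deductions = $71.11 + $91.97 + $505.81 + $142.22 + $11.85 + $181.09 = $1,004.05
Net pay = $2,370.26 − $1,004.05 = $1,366.21

$1,366.21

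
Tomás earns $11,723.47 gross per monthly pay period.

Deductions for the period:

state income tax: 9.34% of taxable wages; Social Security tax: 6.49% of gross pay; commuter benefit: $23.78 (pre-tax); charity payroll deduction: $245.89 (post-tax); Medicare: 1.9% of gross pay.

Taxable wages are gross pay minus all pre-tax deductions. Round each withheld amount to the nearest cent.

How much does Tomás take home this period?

$9,377.45

Commuter benefit: $23.78
Taxable wages = $11,723.47 − $23.78 = $11,699.69
State income tax: $11,699.69 × 0.0934 = $1,092.75
Medicare: $11,723.47 × 0.019 = $222.75
Social Security tax: $11,723.47 × 0.0649 = $760.85
Charity payroll deduction: $245.89
Total deductions = $23.78 + $1,092.75 + $222.75 + $760.85 + $245.89 = $2,346.02
Net pay = $11,723.47 − $2,346.02 = $9,377.45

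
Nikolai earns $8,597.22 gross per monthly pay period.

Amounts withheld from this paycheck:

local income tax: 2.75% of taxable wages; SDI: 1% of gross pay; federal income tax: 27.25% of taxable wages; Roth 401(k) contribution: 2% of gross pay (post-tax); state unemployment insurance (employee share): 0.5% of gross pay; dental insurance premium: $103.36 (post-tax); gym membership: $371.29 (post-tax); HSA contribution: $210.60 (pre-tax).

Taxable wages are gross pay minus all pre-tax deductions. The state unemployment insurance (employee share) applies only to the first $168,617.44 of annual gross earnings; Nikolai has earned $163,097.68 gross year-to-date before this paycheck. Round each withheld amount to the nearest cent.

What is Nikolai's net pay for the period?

$5,110.48

HSA contribution: $210.60
Taxable wages = $8,597.22 − $210.60 = $8,386.62
Local income tax: $8,386.62 × 0.0275 = $230.63
Federal income tax: $8,386.62 × 0.2725 = $2,285.35
SDI: $8,597.22 × 0.01 = $85.97
State unemployment insurance (employee share): only $168,617.44 − $163,097.68 = $5,519.76 of this check is subject → $5,519.76 × 0.005 = $27.60
Dental insurance premium: $103.36
Roth 401(k) contribution: $8,597.22 × 0.02 = $171.94
Gym membership: $371.29
Total deductions = $210.60 + $230.63 + $2,285.35 + $85.97 + $27.60 + $103.36 + $171.94 + $371.29 = $3,486.74
Net pay = $8,597.22 − $3,486.74 = $5,110.48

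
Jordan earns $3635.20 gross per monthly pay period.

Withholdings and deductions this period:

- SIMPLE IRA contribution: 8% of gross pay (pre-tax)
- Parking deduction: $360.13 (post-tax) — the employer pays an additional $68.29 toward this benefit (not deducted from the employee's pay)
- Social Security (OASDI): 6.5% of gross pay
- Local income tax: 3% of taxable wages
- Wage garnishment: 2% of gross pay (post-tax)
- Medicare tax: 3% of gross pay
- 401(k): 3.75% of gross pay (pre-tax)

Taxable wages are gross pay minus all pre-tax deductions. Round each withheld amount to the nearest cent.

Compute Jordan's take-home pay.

$2333.64

SIMPLE IRA contribution: $3635.20 × 0.08 = $290.82
401(k): $3635.20 × 0.0375 = $136.32
Pre-tax total = $290.82 + $136.32 = $427.14
Taxable wages = $3635.20 − $427.14 = $3208.06
Local income tax: $3208.06 × 0.03 = $96.24
Social Security (OASDI): $3635.20 × 0.065 = $236.29
Medicare tax: $3635.20 × 0.03 = $109.06
Parking deduction: $360.13
Wage garnishment: $3635.20 × 0.02 = $72.70
(Employer's $68.29 toward parking deduction is not withheld from the employee.)
Total deductions = $290.82 + $136.32 + $96.24 + $236.29 + $109.06 + $360.13 + $72.70 = $1301.56
Net pay = $3635.20 − $1301.56 = $2333.64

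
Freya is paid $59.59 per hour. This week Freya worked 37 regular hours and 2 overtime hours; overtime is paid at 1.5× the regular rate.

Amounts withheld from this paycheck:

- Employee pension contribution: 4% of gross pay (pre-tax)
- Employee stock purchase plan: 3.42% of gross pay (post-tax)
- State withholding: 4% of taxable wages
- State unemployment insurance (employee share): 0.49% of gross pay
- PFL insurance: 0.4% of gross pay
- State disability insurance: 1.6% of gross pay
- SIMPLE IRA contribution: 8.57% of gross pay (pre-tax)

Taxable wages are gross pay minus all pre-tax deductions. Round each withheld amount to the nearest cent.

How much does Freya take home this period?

$1,859.76

Regular pay: 37 × $59.59 = $2,204.83
Overtime pay: 2 × $59.59 × 1.5 = $178.77
Gross pay = $2,204.83 + $178.77 = $2,383.60
Employee pension contribution: $2,383.60 × 0.04 = $95.34
SIMPLE IRA contribution: $2,383.60 × 0.0857 = $204.27
Pre-tax total = $95.34 + $204.27 = $299.61
Taxable wages = $2,383.60 − $299.61 = $2,083.99
State withholding: $2,083.99 × 0.04 = $83.36
State disability insurance: $2,383.60 × 0.016 = $38.14
State unemployment insurance (employee share): $2,383.60 × 0.0049 = $11.68
PFL insurance: $2,383.60 × 0.004 = $9.53
Employee stock purchase plan: $2,383.60 × 0.0342 = $81.52
Total deductions = $95.34 + $204.27 + $83.36 + $38.14 + $11.68 + $9.53 + $81.52 = $523.84
Net pay = $2,383.60 − $523.84 = $1,859.76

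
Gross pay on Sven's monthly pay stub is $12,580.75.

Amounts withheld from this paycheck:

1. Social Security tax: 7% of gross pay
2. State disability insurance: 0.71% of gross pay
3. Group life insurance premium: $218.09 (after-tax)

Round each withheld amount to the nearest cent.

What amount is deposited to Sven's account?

State disability insurance: $12,580.75 × 0.0071 = $89.32
Social Security tax: $12,580.75 × 0.07 = $880.65
Group life insurance premium: $218.09
Total deductions = $89.32 + $880.65 + $218.09 = $1,188.06
Net pay = $12,580.75 − $1,188.06 = $11,392.69

$11,392.69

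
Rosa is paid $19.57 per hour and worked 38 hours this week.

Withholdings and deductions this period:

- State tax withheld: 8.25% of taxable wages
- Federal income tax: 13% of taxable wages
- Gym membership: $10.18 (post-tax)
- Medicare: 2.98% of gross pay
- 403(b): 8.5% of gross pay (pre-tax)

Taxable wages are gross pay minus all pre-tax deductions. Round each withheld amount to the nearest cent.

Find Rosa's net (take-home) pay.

Gross pay: 38 × $19.57 = $743.66
403(b): $743.66 × 0.085 = $63.21
Taxable wages = $743.66 − $63.21 = $680.45
State tax withheld: $680.45 × 0.0825 = $56.14
Federal income tax: $680.45 × 0.13 = $88.46
Medicare: $743.66 × 0.0298 = $22.16
Gym membership: $10.18
Total deductions = $63.21 + $56.14 + $88.46 + $22.16 + $10.18 = $240.15
Net pay = $743.66 − $240.15 = $503.51

$503.51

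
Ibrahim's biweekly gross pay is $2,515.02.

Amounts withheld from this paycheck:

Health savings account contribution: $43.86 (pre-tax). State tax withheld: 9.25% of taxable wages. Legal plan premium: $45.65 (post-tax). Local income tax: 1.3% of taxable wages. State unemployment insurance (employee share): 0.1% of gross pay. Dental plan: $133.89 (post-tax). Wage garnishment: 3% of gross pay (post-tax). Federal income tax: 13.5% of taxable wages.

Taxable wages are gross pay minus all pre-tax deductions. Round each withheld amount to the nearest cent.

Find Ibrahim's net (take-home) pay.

Health savings account contribution: $43.86
Taxable wages = $2,515.02 − $43.86 = $2,471.16
Federal income tax: $2,471.16 × 0.135 = $333.61
State tax withheld: $2,471.16 × 0.0925 = $228.58
Local income tax: $2,471.16 × 0.013 = $32.13
State unemployment insurance (employee share): $2,515.02 × 0.001 = $2.52
Dental plan: $133.89
Legal plan premium: $45.65
Wage garnishment: $2,515.02 × 0.03 = $75.45
Total deductions = $43.86 + $333.61 + $228.58 + $32.13 + $2.52 + $133.89 + $45.65 + $75.45 = $895.69
Net pay = $2,515.02 − $895.69 = $1,619.33

$1,619.33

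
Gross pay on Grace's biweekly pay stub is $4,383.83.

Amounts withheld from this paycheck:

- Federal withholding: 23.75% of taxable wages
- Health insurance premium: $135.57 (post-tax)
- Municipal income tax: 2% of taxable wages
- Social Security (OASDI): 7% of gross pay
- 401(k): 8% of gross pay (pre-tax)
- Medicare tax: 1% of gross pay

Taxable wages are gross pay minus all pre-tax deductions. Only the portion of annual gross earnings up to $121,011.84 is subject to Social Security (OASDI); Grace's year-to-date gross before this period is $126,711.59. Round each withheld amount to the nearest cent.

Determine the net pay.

401(k): $4,383.83 × 0.08 = $350.71
Taxable wages = $4,383.83 − $350.71 = $4,033.12
Municipal income tax: $4,033.12 × 0.02 = $80.66
Federal withholding: $4,033.12 × 0.2375 = $957.87
Medicare tax: $4,383.83 × 0.01 = $43.84
Social Security (OASDI): annual cap $121,011.84 already reached (YTD $126,711.59), so $0.00
Health insurance premium: $135.57
Total deductions = $350.71 + $80.66 + $957.87 + $43.84 + $0.00 + $135.57 = $1,568.65
Net pay = $4,383.83 − $1,568.65 = $2,815.18

$2,815.18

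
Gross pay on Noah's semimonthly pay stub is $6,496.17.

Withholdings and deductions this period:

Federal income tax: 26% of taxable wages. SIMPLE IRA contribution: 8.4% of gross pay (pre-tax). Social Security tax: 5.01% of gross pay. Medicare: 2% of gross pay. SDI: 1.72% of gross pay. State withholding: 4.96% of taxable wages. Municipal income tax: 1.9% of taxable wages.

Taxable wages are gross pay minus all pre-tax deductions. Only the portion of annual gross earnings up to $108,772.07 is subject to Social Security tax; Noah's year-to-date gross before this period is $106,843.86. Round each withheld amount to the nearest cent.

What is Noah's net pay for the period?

$3,656.91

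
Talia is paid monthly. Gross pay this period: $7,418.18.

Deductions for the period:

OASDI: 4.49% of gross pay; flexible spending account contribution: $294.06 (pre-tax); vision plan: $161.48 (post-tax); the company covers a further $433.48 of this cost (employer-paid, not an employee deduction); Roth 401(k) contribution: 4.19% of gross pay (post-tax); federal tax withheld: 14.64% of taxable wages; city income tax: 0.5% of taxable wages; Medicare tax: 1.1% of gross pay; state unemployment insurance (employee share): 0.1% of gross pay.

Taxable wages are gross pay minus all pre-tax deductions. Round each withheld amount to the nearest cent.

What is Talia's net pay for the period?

$5,151.13

Flexible spending account contribution: $294.06
Taxable wages = $7,418.18 − $294.06 = $7,124.12
City income tax: $7,124.12 × 0.005 = $35.62
Federal tax withheld: $7,124.12 × 0.1464 = $1,042.97
State unemployment insurance (employee share): $7,418.18 × 0.001 = $7.42
OASDI: $7,418.18 × 0.0449 = $333.08
Medicare tax: $7,418.18 × 0.011 = $81.60
Roth 401(k) contribution: $7,418.18 × 0.0419 = $310.82
Vision plan: $161.48
(Employer's $433.48 toward vision plan is not withheld from the employee.)
Total deductions = $294.06 + $35.62 + $1,042.97 + $7.42 + $333.08 + $81.60 + $310.82 + $161.48 = $2,267.05
Net pay = $7,418.18 − $2,267.05 = $5,151.13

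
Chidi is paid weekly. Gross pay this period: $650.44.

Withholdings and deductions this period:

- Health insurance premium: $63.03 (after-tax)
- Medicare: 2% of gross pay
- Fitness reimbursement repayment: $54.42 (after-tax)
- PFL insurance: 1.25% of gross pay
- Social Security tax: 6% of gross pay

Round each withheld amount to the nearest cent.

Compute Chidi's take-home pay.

$472.82

Social Security tax: $650.44 × 0.06 = $39.03
PFL insurance: $650.44 × 0.0125 = $8.13
Medicare: $650.44 × 0.02 = $13.01
Health insurance premium: $63.03
Fitness reimbursement repayment: $54.42
Total deductions = $39.03 + $8.13 + $13.01 + $63.03 + $54.42 = $177.62
Net pay = $650.44 − $177.62 = $472.82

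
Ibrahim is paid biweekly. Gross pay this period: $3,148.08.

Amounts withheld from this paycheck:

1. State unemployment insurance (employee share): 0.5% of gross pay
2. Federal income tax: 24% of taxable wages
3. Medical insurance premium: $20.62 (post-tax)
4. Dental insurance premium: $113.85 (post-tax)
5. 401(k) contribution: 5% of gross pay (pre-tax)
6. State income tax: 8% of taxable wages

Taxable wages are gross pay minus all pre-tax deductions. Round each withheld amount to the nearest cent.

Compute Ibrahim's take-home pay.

401(k) contribution: $3,148.08 × 0.05 = $157.40
Taxable wages = $3,148.08 − $157.40 = $2,990.68
Federal income tax: $2,990.68 × 0.24 = $717.76
State income tax: $2,990.68 × 0.08 = $239.25
State unemployment insurance (employee share): $3,148.08 × 0.005 = $15.74
Medical insurance premium: $20.62
Dental insurance premium: $113.85
Total deductions = $157.40 + $717.76 + $239.25 + $15.74 + $20.62 + $113.85 = $1,264.62
Net pay = $3,148.08 − $1,264.62 = $1,883.46

$1,883.46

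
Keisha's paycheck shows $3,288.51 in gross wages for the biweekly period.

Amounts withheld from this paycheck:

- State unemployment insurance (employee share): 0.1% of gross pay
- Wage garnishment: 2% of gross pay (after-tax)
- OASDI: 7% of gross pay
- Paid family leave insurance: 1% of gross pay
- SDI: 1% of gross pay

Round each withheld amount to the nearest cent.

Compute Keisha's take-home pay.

State unemployment insurance (employee share): $3,288.51 × 0.001 = $3.29
Paid family leave insurance: $3,288.51 × 0.01 = $32.89
SDI: $3,288.51 × 0.01 = $32.89
OASDI: $3,288.51 × 0.07 = $230.20
Wage garnishment: $3,288.51 × 0.02 = $65.77
Total deductions = $3.29 + $32.89 + $32.89 + $230.20 + $65.77 = $365.04
Net pay = $3,288.51 − $365.04 = $2,923.47

$2,923.47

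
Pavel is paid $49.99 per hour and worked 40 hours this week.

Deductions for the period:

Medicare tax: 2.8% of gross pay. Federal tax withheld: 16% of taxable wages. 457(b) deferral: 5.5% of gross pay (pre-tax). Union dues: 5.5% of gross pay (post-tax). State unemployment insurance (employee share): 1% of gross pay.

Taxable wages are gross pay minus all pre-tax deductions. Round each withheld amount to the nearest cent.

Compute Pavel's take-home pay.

$1,401.31

Gross pay: 40 × $49.99 = $1,999.60
457(b) deferral: $1,999.60 × 0.055 = $109.98
Taxable wages = $1,999.60 − $109.98 = $1,889.62
Federal tax withheld: $1,889.62 × 0.16 = $302.34
Medicare tax: $1,999.60 × 0.028 = $55.99
State unemployment insurance (employee share): $1,999.60 × 0.01 = $20.00
Union dues: $1,999.60 × 0.055 = $109.98
Total deductions = $109.98 + $302.34 + $55.99 + $20.00 + $109.98 = $598.29
Net pay = $1,999.60 − $598.29 = $1,401.31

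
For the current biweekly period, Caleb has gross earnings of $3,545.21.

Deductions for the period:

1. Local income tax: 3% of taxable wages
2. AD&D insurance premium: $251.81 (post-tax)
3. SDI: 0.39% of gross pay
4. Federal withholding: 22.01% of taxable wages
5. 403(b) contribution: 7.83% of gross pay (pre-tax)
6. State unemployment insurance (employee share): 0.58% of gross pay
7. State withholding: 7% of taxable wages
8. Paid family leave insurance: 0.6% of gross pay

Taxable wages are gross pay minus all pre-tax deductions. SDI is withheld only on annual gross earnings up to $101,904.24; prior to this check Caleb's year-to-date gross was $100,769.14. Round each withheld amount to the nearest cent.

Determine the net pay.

$1,923.59

403(b) contribution: $3,545.21 × 0.0783 = $277.59
Taxable wages = $3,545.21 − $277.59 = $3,267.62
State withholding: $3,267.62 × 0.07 = $228.73
Federal withholding: $3,267.62 × 0.2201 = $719.20
Local income tax: $3,267.62 × 0.03 = $98.03
State unemployment insurance (employee share): $3,545.21 × 0.0058 = $20.56
SDI: only $101,904.24 − $100,769.14 = $1,135.10 of this check is subject → $1,135.10 × 0.0039 = $4.43
Paid family leave insurance: $3,545.21 × 0.006 = $21.27
AD&D insurance premium: $251.81
Total deductions = $277.59 + $228.73 + $719.20 + $98.03 + $20.56 + $4.43 + $21.27 + $251.81 = $1,621.62
Net pay = $3,545.21 − $1,621.62 = $1,923.59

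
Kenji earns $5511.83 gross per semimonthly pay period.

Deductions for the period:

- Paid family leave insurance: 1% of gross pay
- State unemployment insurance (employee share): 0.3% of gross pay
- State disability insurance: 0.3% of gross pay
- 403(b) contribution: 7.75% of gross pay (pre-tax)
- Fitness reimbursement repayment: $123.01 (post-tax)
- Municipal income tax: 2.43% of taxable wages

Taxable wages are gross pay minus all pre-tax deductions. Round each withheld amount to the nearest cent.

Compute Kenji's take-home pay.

403(b) contribution: $5511.83 × 0.0775 = $427.17
Taxable wages = $5511.83 − $427.17 = $5084.66
Municipal income tax: $5084.66 × 0.0243 = $123.56
State disability insurance: $5511.83 × 0.003 = $16.54
Paid family leave insurance: $5511.83 × 0.01 = $55.12
State unemployment insurance (employee share): $5511.83 × 0.003 = $16.54
Fitness reimbursement repayment: $123.01
Total deductions = $427.17 + $123.56 + $16.54 + $55.12 + $16.54 + $123.01 = $761.94
Net pay = $5511.83 − $761.94 = $4749.89

$4749.89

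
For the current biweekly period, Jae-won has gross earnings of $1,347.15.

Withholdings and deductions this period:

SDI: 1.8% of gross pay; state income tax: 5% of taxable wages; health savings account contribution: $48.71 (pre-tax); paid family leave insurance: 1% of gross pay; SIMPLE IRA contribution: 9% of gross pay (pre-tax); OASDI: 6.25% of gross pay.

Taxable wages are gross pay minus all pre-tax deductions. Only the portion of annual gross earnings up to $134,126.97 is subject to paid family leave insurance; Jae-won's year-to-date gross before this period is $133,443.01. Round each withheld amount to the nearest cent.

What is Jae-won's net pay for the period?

SIMPLE IRA contribution: $1,347.15 × 0.09 = $121.24
Health savings account contribution: $48.71
Pre-tax total = $121.24 + $48.71 = $169.95
Taxable wages = $1,347.15 − $169.95 = $1,177.20
State income tax: $1,177.20 × 0.05 = $58.86
OASDI: $1,347.15 × 0.0625 = $84.20
Paid family leave insurance: only $134,126.97 − $133,443.01 = $683.96 of this check is subject → $683.96 × 0.01 = $6.84
SDI: $1,347.15 × 0.018 = $24.25
Total deductions = $121.24 + $48.71 + $58.86 + $84.20 + $6.84 + $24.25 = $344.10
Net pay = $1,347.15 − $344.10 = $1,003.05

$1,003.05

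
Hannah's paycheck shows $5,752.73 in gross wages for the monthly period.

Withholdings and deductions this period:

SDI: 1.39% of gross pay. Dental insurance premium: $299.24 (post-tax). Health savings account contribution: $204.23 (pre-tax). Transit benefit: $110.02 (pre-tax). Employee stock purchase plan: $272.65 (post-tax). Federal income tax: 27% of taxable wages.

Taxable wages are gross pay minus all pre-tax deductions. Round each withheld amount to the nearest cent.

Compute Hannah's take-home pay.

$3,318.24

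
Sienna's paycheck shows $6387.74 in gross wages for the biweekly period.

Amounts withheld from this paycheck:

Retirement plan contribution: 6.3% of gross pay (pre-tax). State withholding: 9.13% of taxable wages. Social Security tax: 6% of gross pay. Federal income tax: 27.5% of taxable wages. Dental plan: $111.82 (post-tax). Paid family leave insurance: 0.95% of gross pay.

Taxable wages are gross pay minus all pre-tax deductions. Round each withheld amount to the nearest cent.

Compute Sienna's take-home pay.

Retirement plan contribution: $6387.74 × 0.063 = $402.43
Taxable wages = $6387.74 − $402.43 = $5985.31
State withholding: $5985.31 × 0.0913 = $546.46
Federal income tax: $5985.31 × 0.275 = $1645.96
Social Security tax: $6387.74 × 0.06 = $383.26
Paid family leave insurance: $6387.74 × 0.0095 = $60.68
Dental plan: $111.82
Total deductions = $402.43 + $546.46 + $1645.96 + $383.26 + $60.68 + $111.82 = $3150.61
Net pay = $6387.74 − $3150.61 = $3237.13

$3237.13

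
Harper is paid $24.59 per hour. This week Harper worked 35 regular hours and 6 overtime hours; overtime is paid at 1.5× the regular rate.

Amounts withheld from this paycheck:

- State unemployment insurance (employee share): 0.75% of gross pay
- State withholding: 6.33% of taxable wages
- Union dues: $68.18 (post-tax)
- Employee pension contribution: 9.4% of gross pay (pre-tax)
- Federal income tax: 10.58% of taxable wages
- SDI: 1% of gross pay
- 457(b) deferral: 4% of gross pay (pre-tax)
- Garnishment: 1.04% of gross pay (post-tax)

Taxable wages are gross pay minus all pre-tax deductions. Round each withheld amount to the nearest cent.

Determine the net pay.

Regular pay: 35 × $24.59 = $860.65
Overtime pay: 6 × $24.59 × 1.5 = $221.31
Gross pay = $860.65 + $221.31 = $1081.96
Employee pension contribution: $1081.96 × 0.094 = $101.70
457(b) deferral: $1081.96 × 0.04 = $43.28
Pre-tax total = $101.70 + $43.28 = $144.98
Taxable wages = $1081.96 − $144.98 = $936.98
Federal income tax: $936.98 × 0.1058 = $99.13
State withholding: $936.98 × 0.0633 = $59.31
State unemployment insurance (employee share): $1081.96 × 0.0075 = $8.11
SDI: $1081.96 × 0.01 = $10.82
Garnishment: $1081.96 × 0.0104 = $11.25
Union dues: $68.18
Total deductions = $101.70 + $43.28 + $99.13 + $59.31 + $8.11 + $10.82 + $11.25 + $68.18 = $401.78
Net pay = $1081.96 − $401.78 = $680.18

$680.18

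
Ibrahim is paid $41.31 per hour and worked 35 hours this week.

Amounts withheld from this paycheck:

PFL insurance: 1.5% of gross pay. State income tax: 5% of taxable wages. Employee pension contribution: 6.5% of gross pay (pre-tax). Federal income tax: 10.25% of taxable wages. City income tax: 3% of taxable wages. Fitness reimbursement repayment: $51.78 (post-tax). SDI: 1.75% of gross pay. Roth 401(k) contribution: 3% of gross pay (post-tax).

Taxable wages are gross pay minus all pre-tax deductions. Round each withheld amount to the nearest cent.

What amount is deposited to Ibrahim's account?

$963.00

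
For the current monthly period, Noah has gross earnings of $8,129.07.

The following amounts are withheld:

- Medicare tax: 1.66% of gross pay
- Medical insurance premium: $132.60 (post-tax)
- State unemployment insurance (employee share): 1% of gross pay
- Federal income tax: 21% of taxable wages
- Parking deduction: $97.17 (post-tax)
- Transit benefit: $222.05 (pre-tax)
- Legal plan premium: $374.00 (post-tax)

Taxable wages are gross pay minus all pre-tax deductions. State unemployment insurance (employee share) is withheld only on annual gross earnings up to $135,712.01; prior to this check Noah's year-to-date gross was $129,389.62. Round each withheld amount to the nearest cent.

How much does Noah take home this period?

Transit benefit: $222.05
Taxable wages = $8,129.07 − $222.05 = $7,907.02
Federal income tax: $7,907.02 × 0.21 = $1,660.47
State unemployment insurance (employee share): only $135,712.01 − $129,389.62 = $6,322.39 of this check is subject → $6,322.39 × 0.01 = $63.22
Medicare tax: $8,129.07 × 0.0166 = $134.94
Medical insurance premium: $132.60
Legal plan premium: $374.00
Parking deduction: $97.17
Total deductions = $222.05 + $1,660.47 + $63.22 + $134.94 + $132.60 + $374.00 + $97.17 = $2,684.45
Net pay = $8,129.07 − $2,684.45 = $5,444.62

$5,444.62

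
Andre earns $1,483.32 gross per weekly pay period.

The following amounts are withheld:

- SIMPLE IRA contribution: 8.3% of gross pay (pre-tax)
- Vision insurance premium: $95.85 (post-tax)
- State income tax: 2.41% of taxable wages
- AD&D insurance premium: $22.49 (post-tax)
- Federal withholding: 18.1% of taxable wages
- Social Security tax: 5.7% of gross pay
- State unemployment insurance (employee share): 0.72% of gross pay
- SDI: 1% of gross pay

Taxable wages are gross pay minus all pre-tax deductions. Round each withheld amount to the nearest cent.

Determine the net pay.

SIMPLE IRA contribution: $1,483.32 × 0.083 = $123.12
Taxable wages = $1,483.32 − $123.12 = $1,360.20
Federal withholding: $1,360.20 × 0.181 = $246.20
State income tax: $1,360.20 × 0.0241 = $32.78
State unemployment insurance (employee share): $1,483.32 × 0.0072 = $10.68
SDI: $1,483.32 × 0.01 = $14.83
Social Security tax: $1,483.32 × 0.057 = $84.55
Vision insurance premium: $95.85
AD&D insurance premium: $22.49
Total deductions = $123.12 + $246.20 + $32.78 + $10.68 + $14.83 + $84.55 + $95.85 + $22.49 = $630.50
Net pay = $1,483.32 − $630.50 = $852.82

$852.82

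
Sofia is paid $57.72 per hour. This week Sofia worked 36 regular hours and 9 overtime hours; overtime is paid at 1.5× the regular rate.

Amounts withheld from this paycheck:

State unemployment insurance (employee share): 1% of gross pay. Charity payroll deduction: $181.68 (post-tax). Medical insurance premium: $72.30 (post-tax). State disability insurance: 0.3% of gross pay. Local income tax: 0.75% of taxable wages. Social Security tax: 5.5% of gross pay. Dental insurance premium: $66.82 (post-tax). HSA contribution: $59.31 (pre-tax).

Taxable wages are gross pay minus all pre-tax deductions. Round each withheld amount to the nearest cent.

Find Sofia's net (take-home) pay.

$2261.77

Regular pay: 36 × $57.72 = $2077.92
Overtime pay: 9 × $57.72 × 1.5 = $779.22
Gross pay = $2077.92 + $779.22 = $2857.14
HSA contribution: $59.31
Taxable wages = $2857.14 − $59.31 = $2797.83
Local income tax: $2797.83 × 0.0075 = $20.98
Social Security tax: $2857.14 × 0.055 = $157.14
State disability insurance: $2857.14 × 0.003 = $8.57
State unemployment insurance (employee share): $2857.14 × 0.01 = $28.57
Medical insurance premium: $72.30
Dental insurance premium: $66.82
Charity payroll deduction: $181.68
Total deductions = $59.31 + $20.98 + $157.14 + $8.57 + $28.57 + $72.30 + $66.82 + $181.68 = $595.37
Net pay = $2857.14 − $595.37 = $2261.77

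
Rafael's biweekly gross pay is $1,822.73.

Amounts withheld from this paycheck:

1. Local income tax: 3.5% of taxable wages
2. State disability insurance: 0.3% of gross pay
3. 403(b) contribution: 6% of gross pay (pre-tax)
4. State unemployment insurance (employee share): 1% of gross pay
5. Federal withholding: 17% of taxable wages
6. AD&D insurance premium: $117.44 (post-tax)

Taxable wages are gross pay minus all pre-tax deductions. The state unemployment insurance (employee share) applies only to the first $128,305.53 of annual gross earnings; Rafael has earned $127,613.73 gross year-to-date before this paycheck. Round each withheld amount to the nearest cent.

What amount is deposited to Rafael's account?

403(b) contribution: $1,822.73 × 0.06 = $109.36
Taxable wages = $1,822.73 − $109.36 = $1,713.37
Local income tax: $1,713.37 × 0.035 = $59.97
Federal withholding: $1,713.37 × 0.17 = $291.27
State unemployment insurance (employee share): only $128,305.53 − $127,613.73 = $691.80 of this check is subject → $691.80 × 0.01 = $6.92
State disability insurance: $1,822.73 × 0.003 = $5.47
AD&D insurance premium: $117.44
Total deductions = $109.36 + $59.97 + $291.27 + $6.92 + $5.47 + $117.44 = $590.43
Net pay = $1,822.73 − $590.43 = $1,232.30

$1,232.30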